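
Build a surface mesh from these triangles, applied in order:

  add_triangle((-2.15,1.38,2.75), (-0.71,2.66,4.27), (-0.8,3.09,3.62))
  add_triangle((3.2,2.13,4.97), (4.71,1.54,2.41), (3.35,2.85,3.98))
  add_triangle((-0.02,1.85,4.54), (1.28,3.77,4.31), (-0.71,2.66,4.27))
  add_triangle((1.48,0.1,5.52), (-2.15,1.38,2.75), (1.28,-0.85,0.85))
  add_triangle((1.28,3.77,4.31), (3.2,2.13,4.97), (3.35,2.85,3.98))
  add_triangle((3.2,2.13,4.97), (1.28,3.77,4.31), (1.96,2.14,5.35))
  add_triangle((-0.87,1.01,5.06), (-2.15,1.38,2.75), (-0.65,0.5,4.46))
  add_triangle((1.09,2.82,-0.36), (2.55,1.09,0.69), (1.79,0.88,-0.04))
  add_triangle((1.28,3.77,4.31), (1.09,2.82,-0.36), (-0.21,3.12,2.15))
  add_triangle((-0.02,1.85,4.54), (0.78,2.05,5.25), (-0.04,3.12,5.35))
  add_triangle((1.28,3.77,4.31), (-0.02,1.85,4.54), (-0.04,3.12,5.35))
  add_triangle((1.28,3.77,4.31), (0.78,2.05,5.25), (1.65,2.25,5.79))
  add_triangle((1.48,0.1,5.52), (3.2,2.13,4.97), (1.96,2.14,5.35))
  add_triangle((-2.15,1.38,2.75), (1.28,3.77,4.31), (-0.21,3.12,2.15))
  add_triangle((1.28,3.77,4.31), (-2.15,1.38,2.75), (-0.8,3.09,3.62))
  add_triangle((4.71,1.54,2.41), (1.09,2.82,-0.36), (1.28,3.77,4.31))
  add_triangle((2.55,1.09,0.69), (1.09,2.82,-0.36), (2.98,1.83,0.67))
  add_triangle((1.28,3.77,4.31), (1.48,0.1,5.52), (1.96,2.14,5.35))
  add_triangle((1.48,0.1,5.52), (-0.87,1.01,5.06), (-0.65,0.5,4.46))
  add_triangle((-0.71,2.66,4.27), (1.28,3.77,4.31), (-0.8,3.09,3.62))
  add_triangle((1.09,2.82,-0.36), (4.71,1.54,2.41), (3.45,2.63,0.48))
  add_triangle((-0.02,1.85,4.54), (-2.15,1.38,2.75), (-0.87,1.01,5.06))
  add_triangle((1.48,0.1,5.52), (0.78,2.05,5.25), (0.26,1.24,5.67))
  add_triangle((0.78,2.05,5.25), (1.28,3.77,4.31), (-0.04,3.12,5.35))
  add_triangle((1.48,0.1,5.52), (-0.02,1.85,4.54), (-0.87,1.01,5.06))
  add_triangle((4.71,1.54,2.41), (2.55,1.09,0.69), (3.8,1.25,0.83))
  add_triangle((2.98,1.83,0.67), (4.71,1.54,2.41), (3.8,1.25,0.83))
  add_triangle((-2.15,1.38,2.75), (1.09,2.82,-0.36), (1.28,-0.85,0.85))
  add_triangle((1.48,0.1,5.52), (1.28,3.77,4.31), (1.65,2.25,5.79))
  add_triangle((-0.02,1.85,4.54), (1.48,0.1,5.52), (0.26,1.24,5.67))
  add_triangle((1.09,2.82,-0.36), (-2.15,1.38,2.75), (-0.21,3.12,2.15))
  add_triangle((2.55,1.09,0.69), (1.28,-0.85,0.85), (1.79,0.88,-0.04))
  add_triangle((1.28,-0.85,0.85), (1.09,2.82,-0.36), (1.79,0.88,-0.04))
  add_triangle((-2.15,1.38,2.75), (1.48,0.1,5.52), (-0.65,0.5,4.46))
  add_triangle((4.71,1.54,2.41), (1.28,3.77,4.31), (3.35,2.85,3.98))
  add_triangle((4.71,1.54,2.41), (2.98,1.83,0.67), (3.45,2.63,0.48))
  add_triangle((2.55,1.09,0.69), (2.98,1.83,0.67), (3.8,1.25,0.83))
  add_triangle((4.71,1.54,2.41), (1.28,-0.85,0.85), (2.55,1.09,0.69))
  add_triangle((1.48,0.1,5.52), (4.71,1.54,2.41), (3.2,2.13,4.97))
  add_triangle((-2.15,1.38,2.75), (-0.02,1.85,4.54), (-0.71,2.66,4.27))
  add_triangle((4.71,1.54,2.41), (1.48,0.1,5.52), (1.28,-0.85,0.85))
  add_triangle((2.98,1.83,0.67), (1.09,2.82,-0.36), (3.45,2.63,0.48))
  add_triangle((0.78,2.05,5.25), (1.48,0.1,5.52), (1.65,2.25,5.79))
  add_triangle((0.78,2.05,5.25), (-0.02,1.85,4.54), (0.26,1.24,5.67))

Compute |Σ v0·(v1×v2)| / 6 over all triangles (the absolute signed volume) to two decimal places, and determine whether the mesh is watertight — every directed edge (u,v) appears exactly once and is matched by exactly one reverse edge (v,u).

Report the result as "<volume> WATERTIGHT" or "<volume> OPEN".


Per-triangle v0·(v1×v2)/6:
  t1: +1.0528
  t2: +2.6628
  t3: +1.9575
  t4: +1.0113
  t5: +2.6713
  t6: +2.5540
  t7: +0.4701
  t8: +0.4926
  t9: +2.9764
  t10: +0.5701
  t11: -0.9489
  t12: +1.4483
  t13: +2.5238
  t14: +3.2662
  t15: -1.2183
  t16: +9.4831
  t17: +0.0184
  t18: +1.5513
  t19: +0.7007
  t20: +1.3393
  t21: +1.4036
  t22: +1.8680
  t23: +1.6098
  t24: +2.1016
  t25: +2.5760
  t26: -0.2205
  t27: +0.7434
  t28: -3.1474
  t29: -0.0860
  t30: -0.7550
  t31: +1.2665
  t32: +0.2868
  t33: -0.4506
  t34: -1.1453
  t35: +0.9268
  t36: +0.1445
  t37: -0.0686
  t38: +0.5729
  t39: +5.0561
  t40: +1.3526
  t41: +4.6839
  t42: -0.1621
  t43: +1.4141
  t44: +0.6313
Σ = +55.1853 → |volume| = 55.19

Directed edges: 132 total, each appears once with its reverse present → watertight.

55.19 WATERTIGHT


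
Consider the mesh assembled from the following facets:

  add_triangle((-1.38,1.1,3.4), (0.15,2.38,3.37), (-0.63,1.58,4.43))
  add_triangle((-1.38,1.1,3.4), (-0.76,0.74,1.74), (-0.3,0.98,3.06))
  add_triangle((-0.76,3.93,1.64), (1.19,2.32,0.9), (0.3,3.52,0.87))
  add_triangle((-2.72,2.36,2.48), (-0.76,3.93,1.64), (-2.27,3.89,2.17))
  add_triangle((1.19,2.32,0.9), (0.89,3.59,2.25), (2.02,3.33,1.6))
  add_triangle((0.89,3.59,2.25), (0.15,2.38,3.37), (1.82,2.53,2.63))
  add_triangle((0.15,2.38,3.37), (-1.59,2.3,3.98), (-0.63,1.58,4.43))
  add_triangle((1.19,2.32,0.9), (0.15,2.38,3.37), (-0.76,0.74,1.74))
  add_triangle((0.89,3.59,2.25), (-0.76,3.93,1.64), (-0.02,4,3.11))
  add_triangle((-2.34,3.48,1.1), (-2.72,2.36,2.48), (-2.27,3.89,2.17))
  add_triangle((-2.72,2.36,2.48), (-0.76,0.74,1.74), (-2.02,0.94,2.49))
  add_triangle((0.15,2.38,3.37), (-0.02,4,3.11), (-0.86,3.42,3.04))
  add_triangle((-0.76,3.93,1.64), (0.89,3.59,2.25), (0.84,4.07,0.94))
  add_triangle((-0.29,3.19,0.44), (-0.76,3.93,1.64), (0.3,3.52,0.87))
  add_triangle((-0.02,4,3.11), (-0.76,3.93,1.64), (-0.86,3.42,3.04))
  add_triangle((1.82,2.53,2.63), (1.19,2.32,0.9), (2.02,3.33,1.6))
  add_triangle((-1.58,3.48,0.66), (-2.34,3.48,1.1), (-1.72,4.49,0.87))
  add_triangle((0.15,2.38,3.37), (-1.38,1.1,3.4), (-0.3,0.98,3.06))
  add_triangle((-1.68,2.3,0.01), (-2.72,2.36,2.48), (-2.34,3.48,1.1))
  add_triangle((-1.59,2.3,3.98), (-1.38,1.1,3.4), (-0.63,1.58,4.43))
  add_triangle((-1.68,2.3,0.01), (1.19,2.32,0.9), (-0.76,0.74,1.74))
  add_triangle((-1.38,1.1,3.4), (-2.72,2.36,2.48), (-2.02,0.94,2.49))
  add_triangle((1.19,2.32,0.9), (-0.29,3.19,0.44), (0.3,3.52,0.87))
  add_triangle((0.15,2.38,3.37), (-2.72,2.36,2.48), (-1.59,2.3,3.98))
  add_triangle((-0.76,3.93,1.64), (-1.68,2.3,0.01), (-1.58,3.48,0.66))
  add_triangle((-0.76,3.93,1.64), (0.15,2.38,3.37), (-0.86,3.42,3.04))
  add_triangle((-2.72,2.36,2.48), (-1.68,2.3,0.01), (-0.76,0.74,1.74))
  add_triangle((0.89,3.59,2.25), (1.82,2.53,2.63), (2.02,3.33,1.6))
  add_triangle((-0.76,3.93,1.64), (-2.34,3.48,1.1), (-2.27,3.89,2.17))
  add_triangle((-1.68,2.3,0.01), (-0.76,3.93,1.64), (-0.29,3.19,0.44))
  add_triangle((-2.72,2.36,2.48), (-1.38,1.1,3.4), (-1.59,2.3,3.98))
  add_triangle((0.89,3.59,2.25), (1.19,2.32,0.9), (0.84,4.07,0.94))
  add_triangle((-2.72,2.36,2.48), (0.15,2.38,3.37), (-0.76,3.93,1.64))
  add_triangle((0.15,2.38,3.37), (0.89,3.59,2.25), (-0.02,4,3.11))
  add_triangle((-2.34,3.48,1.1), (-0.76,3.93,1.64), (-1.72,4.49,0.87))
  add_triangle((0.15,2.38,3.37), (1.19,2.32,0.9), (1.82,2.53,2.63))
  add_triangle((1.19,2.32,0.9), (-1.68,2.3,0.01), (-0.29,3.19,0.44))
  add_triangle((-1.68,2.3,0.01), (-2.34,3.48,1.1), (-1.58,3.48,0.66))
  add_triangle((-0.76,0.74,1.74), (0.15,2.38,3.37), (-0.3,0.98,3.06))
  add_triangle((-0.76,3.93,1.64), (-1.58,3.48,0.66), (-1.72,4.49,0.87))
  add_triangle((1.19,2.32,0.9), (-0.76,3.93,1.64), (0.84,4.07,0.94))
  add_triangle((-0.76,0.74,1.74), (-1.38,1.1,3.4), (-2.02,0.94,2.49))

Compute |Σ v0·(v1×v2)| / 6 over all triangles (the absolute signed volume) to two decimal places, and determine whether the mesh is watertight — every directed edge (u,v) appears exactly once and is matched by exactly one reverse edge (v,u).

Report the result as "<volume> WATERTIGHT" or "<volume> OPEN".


17.55 WATERTIGHT

Per-triangle v0·(v1×v2)/6:
  t1: -0.7274
  t2: -0.0942
  t3: +0.5990
  t4: +0.6758
  t5: +0.2168
  t6: +1.6155
  t7: +1.2997
  t8: -0.4765
  t9: +1.1240
  t10: +0.9657
  t11: -0.4094
  t12: +0.8950
  t13: +1.5883
  t14: +0.4442
  t15: +0.9835
  t16: -0.1366
  t17: +0.0894
  t18: +0.6970
  t19: +0.6054
  t20: +0.6680
  t21: -1.9953
  t22: +0.7604
  t23: +0.0952
  t24: +1.4161
  t25: -0.0767
  t26: -0.9539
  t27: -0.4554
  t28: +1.0940
  t29: +0.9471
  t30: +0.9244
  t31: +1.0054
  t32: +0.6486
  t33: +4.1217
  t34: +0.9782
  t35: +0.8994
  t36: -1.1767
  t37: -0.2247
  t38: +0.3501
  t39: -0.4358
  t40: -0.1543
  t41: -0.7414
  t42: -0.0972
Σ = +17.5523 → |volume| = 17.55

Directed edges: 126 total, each appears once with its reverse present → watertight.


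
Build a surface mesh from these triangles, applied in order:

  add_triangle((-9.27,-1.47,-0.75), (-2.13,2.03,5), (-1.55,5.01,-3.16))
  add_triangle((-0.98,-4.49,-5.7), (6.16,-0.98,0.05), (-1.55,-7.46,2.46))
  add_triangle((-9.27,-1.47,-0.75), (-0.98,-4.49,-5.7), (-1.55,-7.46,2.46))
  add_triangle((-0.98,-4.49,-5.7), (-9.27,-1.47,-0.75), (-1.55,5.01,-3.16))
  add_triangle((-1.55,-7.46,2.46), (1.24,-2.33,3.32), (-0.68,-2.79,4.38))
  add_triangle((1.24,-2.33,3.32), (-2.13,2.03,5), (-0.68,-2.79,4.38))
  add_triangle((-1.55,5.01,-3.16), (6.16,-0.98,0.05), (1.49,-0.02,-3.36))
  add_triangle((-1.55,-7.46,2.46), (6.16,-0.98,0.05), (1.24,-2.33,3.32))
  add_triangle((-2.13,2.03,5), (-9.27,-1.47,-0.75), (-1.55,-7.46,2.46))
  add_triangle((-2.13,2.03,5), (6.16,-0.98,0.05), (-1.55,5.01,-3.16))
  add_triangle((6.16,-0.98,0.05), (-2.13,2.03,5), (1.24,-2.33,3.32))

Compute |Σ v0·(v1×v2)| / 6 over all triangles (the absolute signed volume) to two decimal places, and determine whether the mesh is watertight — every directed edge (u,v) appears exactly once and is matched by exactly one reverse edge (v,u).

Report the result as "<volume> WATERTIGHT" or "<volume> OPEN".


Per-triangle v0·(v1×v2)/6:
  t1: +53.1015
  t2: +56.8298
  t3: +79.9625
  t4: +65.9638
  t5: +7.7352
  t6: +6.4701
  t7: +15.7897
  t8: +20.7746
  t9: +67.1085
  t10: +30.0014
  t11: +16.7327
Σ = +420.4696 → |volume| = 420.47

Directed edges: 33 total; 7 unmatched, e.g. (-0.98,-4.49,-5.7)→(6.16,-0.98,0.05) → open.

420.47 OPEN


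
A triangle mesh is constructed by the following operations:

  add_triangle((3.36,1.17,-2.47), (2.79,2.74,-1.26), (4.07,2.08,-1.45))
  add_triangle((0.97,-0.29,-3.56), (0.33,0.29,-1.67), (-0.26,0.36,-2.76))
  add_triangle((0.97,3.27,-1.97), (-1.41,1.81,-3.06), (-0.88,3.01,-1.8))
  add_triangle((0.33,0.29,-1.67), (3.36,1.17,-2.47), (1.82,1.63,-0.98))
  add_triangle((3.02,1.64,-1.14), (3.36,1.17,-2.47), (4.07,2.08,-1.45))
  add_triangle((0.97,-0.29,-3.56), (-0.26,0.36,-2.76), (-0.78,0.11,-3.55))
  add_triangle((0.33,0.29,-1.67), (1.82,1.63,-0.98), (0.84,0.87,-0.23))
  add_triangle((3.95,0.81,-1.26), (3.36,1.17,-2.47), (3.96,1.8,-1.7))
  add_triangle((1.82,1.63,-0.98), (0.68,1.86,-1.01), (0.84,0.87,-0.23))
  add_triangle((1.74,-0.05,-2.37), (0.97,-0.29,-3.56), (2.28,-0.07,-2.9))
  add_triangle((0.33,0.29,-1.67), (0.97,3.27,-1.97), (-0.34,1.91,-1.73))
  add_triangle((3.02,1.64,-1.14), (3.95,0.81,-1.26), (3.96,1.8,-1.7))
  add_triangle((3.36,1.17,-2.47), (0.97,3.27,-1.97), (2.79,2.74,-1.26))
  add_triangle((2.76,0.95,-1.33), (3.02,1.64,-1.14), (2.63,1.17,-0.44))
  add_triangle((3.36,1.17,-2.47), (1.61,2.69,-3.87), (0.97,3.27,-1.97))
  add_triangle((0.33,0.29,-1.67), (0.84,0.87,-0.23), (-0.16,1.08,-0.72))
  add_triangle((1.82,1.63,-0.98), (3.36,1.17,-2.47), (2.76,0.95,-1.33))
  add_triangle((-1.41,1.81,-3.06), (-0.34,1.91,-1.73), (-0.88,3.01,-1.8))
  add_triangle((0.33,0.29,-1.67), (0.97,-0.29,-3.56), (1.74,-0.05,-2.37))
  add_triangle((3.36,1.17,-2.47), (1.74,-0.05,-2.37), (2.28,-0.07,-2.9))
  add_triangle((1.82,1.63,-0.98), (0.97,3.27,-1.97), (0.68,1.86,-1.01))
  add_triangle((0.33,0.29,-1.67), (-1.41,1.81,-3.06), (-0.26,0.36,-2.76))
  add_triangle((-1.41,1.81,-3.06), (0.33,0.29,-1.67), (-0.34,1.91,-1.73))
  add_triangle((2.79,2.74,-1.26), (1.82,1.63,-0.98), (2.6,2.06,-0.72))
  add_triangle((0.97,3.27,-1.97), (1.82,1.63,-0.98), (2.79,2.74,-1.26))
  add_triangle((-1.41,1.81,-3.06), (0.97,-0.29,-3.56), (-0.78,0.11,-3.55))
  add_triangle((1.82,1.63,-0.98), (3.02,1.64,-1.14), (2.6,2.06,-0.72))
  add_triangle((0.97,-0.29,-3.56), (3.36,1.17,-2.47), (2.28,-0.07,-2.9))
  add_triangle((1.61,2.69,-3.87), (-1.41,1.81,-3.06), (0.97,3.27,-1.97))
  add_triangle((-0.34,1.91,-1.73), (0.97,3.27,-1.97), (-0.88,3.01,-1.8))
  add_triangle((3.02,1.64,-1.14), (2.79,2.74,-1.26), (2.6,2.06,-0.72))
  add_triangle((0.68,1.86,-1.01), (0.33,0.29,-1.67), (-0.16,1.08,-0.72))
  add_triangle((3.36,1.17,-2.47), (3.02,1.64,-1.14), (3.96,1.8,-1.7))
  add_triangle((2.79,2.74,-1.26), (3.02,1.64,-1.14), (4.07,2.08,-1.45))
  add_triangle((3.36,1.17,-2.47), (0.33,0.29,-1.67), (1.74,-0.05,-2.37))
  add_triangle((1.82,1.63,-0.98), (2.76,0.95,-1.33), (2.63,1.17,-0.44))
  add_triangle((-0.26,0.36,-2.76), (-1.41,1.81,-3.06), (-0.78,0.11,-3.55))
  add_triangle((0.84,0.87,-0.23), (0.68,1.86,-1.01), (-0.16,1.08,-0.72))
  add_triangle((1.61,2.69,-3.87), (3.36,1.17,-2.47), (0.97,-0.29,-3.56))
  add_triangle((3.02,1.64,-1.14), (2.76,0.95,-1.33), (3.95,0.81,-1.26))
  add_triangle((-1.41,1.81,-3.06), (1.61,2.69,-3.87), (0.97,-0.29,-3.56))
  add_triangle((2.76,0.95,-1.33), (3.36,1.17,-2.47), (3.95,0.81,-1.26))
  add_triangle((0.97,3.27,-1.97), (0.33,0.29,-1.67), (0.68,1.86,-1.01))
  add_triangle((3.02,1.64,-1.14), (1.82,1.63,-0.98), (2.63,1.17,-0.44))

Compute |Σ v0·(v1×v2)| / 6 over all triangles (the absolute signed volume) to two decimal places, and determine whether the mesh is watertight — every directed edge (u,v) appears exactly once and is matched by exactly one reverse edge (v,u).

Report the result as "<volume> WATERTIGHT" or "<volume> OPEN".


17.41 WATERTIGHT

Per-triangle v0·(v1×v2)/6:
  t1: +1.2335
  t2: -0.2124
  t3: +1.9172
  t4: -0.8314
  t5: -0.1072
  t6: -0.3666
  t7: -0.0529
  t8: +0.7711
  t9: +0.1073
  t10: -0.0185
  t11: -0.8158
  t12: +0.1786
  t13: +2.5436
  t14: +0.1901
  t15: +2.9125
  t16: -0.2810
  t17: -0.3922
  t18: -0.4764
  t19: -0.2872
  t20: -0.0782
  t21: +0.0804
  t22: -0.3535
  t23: -0.6599
  t24: -0.0695
  t25: -0.2824
  t26: +1.6034
  t27: -0.1800
  t28: +0.9471
  t29: +3.2585
  t30: -0.5664
  t31: +0.2287
  t32: +0.2694
  t33: +0.1444
  t34: -0.0397
  t35: -0.6312
  t36: -0.3945
  t37: -0.4714
  t38: +0.0201
  t39: +4.3393
  t40: -0.2575
  t41: +4.6797
  t42: -0.2111
  t43: -0.1192
  t44: +0.1405
Σ = +17.4090 → |volume| = 17.41

Directed edges: 132 total, each appears once with its reverse present → watertight.


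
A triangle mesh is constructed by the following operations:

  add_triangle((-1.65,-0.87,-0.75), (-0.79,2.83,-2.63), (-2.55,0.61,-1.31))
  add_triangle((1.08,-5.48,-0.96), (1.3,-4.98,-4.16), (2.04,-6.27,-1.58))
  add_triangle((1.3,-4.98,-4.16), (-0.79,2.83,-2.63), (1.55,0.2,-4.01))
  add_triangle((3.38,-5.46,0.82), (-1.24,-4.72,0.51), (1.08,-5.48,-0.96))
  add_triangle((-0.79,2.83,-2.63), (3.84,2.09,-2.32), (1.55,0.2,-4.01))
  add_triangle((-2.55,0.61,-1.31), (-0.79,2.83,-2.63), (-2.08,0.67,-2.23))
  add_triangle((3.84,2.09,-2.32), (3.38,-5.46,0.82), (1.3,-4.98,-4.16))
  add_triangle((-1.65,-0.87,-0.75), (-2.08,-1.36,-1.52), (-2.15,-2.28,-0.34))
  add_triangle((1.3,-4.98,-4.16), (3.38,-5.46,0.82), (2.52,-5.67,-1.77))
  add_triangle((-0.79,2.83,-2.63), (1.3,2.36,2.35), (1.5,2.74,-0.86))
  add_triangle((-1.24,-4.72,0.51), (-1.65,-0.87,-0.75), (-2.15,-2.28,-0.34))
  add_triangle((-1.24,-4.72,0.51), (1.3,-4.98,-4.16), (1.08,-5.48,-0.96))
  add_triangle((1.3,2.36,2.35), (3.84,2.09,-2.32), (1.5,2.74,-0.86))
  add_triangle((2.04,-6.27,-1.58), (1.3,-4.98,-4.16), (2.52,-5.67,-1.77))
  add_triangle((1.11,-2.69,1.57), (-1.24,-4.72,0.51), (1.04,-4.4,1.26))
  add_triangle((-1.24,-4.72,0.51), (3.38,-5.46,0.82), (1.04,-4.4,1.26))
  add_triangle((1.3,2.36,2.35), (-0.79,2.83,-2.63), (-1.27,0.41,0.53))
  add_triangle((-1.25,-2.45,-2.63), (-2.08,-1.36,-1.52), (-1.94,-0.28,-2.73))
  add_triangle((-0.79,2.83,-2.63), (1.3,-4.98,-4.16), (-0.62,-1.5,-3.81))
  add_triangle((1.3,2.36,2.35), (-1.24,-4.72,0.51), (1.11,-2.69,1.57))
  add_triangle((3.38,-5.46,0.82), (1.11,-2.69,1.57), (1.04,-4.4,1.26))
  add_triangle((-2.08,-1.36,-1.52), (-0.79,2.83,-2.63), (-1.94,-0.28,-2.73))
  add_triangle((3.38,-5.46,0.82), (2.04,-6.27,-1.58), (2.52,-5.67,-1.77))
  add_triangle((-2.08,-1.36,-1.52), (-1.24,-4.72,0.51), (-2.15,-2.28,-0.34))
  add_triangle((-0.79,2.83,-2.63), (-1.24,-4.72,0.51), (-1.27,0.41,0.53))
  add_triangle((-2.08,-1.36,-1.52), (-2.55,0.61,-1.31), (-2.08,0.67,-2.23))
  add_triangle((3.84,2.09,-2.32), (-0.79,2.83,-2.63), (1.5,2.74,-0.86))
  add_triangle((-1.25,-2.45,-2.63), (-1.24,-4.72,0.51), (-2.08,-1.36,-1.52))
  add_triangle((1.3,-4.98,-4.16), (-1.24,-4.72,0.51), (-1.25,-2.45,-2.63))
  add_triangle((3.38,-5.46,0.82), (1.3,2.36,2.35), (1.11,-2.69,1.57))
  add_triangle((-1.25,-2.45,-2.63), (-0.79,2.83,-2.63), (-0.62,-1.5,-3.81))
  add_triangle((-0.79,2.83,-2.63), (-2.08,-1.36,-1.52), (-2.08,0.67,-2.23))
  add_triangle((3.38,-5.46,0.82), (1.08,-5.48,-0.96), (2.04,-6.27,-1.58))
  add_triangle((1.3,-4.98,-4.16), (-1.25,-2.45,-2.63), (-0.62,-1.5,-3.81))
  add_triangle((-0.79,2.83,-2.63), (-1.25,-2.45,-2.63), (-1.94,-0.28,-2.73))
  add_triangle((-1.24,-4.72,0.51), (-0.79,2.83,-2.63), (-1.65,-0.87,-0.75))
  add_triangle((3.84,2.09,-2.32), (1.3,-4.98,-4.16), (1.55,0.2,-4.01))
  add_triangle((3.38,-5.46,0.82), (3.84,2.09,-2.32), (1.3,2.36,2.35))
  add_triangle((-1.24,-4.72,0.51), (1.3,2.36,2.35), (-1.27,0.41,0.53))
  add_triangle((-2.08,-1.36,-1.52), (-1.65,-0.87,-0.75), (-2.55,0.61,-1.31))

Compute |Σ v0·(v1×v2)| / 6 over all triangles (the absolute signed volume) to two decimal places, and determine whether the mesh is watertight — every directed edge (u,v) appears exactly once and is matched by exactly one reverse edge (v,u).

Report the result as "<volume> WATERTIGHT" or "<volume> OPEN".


Per-triangle v0·(v1×v2)/6:
  t1: -1.0859
  t2: +2.2749
  t3: +6.8189
  t4: +6.3344
  t5: +7.6925
  t6: +1.1407
  t7: +26.1833
  t8: +0.2273
  t9: +0.1684
  t10: +3.2953
  t11: -0.3741
  t12: +6.1275
  t13: +3.8111
  t14: +2.1640
  t15: +1.0888
  t16: +2.5741
  t17: +3.3179
  t18: +1.3310
  t19: +4.0842
  t20: +3.0385
  t21: +1.4839
  t22: +0.8191
  t23: +2.1212
  t24: +1.2393
  t25: +3.2118
  t26: +0.9500
  t27: +3.9219
  t28: +3.1278
  t29: +8.1806
  t30: +4.2960
  t31: +2.3429
  t32: +0.6209
  t33: +2.3184
  t34: +3.5204
  t35: +1.9433
  t36: -1.5808
  t37: +9.7977
  t38: +17.6748
  t39: +3.1305
  t40: +0.3197
Σ = +149.6520 → |volume| = 149.65

Directed edges: 120 total, each appears once with its reverse present → watertight.

149.65 WATERTIGHT


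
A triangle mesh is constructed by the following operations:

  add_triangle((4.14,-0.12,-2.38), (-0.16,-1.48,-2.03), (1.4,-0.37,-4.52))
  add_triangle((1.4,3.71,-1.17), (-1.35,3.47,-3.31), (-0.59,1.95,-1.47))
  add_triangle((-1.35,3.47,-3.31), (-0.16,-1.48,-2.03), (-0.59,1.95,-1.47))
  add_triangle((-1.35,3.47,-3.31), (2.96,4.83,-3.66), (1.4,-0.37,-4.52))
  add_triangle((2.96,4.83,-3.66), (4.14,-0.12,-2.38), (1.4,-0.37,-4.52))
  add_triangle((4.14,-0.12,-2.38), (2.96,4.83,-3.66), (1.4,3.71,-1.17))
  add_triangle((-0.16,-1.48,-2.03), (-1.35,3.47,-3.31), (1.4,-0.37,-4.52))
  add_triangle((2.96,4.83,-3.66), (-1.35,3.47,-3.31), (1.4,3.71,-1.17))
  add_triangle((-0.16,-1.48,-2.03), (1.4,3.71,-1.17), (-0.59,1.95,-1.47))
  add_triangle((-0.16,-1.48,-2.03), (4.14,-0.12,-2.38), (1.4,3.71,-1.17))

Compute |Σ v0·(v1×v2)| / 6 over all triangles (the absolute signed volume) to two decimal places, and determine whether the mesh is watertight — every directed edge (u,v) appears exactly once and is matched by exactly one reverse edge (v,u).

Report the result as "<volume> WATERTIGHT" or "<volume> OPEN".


Per-triangle v0·(v1×v2)/6:
  t1: +3.3235
  t2: +0.4104
  t3: -0.1697
  t4: +14.3256
  t5: +13.0466
  t6: +3.8294
  t7: +4.5737
  t8: +5.0720
  t9: -2.2575
  t10: -5.8656
Σ = +36.2885 → |volume| = 36.29

Directed edges: 30 total, each appears once with its reverse present → watertight.

36.29 WATERTIGHT


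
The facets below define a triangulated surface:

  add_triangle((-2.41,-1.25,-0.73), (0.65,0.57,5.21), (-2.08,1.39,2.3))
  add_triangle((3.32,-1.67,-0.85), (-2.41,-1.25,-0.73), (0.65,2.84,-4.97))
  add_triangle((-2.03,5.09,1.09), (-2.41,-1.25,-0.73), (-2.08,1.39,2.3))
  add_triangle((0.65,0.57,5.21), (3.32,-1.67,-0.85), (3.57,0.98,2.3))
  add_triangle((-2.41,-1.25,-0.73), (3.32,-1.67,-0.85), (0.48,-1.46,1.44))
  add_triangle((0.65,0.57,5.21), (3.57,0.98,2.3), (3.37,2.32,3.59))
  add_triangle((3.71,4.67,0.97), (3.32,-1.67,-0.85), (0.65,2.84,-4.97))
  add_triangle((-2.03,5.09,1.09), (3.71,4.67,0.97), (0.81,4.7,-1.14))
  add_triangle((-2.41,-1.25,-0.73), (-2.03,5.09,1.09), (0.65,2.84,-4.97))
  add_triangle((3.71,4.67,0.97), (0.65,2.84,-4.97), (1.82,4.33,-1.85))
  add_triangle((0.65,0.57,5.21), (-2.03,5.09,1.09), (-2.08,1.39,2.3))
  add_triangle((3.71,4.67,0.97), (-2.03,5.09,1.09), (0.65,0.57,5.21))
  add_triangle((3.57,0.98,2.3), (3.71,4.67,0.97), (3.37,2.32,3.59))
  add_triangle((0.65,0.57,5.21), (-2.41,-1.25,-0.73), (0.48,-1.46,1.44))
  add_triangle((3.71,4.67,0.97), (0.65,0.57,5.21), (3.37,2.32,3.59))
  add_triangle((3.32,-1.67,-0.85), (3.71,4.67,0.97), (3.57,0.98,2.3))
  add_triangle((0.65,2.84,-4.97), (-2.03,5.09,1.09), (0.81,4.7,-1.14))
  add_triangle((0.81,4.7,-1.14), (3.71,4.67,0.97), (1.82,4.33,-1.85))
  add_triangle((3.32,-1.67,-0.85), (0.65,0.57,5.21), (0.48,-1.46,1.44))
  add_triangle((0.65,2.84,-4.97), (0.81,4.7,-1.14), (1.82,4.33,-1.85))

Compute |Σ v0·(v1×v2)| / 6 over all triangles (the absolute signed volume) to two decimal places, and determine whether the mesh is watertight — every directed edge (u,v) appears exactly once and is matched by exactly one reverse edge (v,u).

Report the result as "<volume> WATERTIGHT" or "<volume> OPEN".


Per-triangle v0·(v1×v2)/6:
  t1: +4.6972
  t2: +8.9051
  t3: +5.5389
  t4: +6.6626
  t5: +3.0376
  t6: +3.6460
  t7: +20.7374
  t8: +10.0787
  t9: +14.4627
  t10: +3.5729
  t11: +8.0753
  t12: +24.0747
  t13: +4.2614
  t14: +3.5623
  t15: +5.5741
  t16: +8.6753
  t17: +9.4572
  t18: +3.5886
  t19: +4.4008
  t20: +3.5004
Σ = +156.5093 → |volume| = 156.51

Directed edges: 60 total, each appears once with its reverse present → watertight.

156.51 WATERTIGHT


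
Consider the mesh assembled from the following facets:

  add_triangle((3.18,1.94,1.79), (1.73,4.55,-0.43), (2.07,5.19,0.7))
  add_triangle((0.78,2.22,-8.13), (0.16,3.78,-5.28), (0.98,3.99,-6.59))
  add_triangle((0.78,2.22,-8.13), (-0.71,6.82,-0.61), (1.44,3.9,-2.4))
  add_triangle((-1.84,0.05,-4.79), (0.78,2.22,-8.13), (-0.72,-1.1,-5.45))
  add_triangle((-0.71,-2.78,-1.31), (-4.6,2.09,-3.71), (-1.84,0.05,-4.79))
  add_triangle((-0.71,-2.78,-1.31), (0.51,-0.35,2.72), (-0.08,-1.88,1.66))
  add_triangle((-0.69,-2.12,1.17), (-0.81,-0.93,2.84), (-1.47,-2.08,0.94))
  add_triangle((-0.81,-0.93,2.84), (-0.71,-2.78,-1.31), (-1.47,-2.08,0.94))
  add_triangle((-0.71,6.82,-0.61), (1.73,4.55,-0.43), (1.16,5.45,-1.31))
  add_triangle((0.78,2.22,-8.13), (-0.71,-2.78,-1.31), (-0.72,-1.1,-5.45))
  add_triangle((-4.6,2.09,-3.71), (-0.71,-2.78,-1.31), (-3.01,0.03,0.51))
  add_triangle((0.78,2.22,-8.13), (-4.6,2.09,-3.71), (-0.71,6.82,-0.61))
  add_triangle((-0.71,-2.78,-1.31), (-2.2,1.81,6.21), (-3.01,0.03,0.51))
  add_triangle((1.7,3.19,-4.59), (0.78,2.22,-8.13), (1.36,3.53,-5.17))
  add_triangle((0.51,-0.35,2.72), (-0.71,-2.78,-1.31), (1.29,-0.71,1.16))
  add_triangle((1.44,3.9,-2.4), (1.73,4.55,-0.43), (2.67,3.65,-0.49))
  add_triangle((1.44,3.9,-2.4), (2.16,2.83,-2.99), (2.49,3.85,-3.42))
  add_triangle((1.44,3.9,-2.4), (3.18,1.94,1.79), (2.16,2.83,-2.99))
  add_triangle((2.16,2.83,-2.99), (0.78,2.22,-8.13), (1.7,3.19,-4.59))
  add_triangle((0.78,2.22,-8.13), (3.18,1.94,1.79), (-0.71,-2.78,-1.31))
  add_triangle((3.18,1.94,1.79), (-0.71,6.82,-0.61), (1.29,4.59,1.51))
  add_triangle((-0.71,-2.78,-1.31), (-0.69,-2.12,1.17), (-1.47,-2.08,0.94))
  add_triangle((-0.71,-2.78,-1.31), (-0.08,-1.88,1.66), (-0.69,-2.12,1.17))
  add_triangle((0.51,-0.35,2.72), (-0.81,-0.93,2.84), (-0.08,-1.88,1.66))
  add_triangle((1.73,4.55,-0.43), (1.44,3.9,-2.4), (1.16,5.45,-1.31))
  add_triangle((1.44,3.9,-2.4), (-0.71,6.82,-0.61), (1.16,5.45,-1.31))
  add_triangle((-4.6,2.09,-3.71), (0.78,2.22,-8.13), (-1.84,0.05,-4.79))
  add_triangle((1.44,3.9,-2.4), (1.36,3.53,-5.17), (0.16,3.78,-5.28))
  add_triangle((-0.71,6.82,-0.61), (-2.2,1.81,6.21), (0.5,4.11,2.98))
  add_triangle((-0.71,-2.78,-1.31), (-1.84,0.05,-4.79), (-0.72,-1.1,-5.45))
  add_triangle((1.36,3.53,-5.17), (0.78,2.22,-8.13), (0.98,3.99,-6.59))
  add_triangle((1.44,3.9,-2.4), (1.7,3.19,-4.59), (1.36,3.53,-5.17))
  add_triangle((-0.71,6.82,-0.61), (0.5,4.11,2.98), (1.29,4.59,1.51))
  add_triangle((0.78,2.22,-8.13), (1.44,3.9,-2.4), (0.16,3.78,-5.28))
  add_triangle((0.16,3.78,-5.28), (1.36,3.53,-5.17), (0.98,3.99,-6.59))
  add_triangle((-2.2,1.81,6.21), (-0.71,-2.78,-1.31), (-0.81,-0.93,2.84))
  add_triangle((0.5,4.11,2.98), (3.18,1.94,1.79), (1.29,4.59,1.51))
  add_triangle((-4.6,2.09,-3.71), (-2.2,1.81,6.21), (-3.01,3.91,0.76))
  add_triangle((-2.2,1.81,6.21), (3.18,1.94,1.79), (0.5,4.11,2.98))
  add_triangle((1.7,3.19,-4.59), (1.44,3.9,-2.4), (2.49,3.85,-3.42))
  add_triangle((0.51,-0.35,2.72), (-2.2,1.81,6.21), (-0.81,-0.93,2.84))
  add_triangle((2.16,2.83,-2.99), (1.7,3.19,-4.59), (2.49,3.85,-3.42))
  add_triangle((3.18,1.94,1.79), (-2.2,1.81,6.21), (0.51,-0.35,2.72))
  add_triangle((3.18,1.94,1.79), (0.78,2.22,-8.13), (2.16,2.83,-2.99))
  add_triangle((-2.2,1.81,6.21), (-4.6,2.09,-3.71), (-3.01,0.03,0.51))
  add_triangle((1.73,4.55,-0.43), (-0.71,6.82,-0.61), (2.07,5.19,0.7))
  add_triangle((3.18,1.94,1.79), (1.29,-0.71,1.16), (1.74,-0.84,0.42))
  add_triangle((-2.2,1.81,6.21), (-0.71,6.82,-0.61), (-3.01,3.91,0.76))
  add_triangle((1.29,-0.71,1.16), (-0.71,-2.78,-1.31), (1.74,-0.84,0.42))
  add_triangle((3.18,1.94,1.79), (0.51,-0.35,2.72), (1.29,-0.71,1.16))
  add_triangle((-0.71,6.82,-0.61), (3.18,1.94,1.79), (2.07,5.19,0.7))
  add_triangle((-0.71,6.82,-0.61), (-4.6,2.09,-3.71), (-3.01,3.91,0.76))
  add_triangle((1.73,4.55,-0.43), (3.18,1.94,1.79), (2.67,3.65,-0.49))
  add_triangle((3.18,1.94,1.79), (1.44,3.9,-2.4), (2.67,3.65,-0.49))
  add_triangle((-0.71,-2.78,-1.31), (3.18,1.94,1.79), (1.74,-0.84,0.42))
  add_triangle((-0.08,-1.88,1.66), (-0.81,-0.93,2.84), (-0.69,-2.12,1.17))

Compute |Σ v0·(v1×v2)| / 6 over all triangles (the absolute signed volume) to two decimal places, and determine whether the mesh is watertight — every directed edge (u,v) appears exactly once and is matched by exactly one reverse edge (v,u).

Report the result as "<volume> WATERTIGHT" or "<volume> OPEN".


Per-triangle v0·(v1×v2)/6:
  t1: +2.0603
  t2: +2.1304
  t3: +14.2851
  t4: +5.9460
  t5: +7.4195
  t6: +0.1722
  t7: +0.6892
  t8: -0.9166
  t9: +2.0151
  t10: +2.3535
  t11: +7.7438
  t12: +43.5583
  t13: +6.8785
  t14: +1.3482
  t15: +1.5516
  t16: +1.9799
  t17: -0.1055
  t18: +4.1620
  t19: +1.4787
  t20: +11.5000
  t21: +3.4373
  t22: +0.8113
  t23: +0.5774
  t24: +0.9140
  t25: +1.3794
  t26: +2.3014
  t27: +11.8033
  t28: +2.5164
  t29: +14.3746
  t30: +3.2543
  t31: +1.5663
  t32: +0.9207
  t33: +4.7013
  t34: -5.3565
  t35: +0.6531
  t36: +2.6228
  t37: +3.8584
  t38: +13.5824
  t39: +10.5123
  t40: +1.4678
  t41: +2.4489
  t42: +0.4825
  t43: +6.6744
  t44: +2.9802
  t45: +10.0131
  t46: +2.9845
  t47: +0.8811
  t48: +16.3150
  t49: +0.7973
  t50: +1.7783
  t51: +1.3504
  t52: +15.9515
  t53: +2.1874
  t54: +0.2477
  t55: +0.2216
  t56: +0.5488
Σ = +258.0114 → |volume| = 258.01

Directed edges: 168 total, each appears once with its reverse present → watertight.

258.01 WATERTIGHT


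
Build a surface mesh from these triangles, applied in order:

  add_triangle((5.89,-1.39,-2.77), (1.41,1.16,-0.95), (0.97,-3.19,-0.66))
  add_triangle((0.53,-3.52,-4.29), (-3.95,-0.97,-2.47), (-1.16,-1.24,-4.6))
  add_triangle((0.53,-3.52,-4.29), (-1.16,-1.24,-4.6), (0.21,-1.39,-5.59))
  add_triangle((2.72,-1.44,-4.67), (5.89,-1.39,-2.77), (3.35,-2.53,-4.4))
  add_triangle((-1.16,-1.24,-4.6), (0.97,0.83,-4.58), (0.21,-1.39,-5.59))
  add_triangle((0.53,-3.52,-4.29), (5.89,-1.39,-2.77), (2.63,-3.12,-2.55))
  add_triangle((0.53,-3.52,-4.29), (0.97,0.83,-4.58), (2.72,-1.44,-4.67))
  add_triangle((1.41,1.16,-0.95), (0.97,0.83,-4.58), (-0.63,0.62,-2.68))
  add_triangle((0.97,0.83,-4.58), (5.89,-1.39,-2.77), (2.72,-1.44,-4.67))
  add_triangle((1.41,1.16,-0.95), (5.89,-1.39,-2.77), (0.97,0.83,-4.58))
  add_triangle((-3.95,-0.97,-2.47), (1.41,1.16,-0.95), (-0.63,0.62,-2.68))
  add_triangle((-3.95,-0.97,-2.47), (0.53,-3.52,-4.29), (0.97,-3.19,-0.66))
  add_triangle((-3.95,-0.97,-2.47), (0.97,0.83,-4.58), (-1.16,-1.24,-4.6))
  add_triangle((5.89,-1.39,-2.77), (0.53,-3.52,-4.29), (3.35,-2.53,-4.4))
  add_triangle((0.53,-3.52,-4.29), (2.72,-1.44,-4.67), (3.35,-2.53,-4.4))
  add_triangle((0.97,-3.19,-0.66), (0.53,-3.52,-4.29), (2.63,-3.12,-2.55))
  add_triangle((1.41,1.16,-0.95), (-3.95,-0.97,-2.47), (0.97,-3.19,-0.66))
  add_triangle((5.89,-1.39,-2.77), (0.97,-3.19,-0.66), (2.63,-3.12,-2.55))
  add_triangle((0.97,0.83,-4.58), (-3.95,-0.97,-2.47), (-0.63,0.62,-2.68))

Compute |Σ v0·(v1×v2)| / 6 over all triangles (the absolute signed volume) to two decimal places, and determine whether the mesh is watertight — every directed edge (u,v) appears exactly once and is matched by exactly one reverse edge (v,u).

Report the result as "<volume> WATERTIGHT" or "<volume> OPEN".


61.80 OPEN

Per-triangle v0·(v1×v2)/6:
  t1: -1.1326
  t2: +6.4049
  t3: +3.0793
  t4: +3.5770
  t5: +2.3733
  t6: +5.5378
  t7: +6.3388
  t8: +1.0270
  t9: +6.7556
  t10: +5.7448
  t11: +0.2905
  t12: +7.3865
  t13: +4.7709
  t14: +2.5136
  t15: +3.1441
  t16: +3.7309
  t17: -4.8125
  t18: +3.3170
  t19: +1.7546
Σ = +61.8013 → |volume| = 61.80

Directed edges: 57 total; 3 unmatched, e.g. (0.21,-1.39,-5.59)→(0.53,-3.52,-4.29) → open.


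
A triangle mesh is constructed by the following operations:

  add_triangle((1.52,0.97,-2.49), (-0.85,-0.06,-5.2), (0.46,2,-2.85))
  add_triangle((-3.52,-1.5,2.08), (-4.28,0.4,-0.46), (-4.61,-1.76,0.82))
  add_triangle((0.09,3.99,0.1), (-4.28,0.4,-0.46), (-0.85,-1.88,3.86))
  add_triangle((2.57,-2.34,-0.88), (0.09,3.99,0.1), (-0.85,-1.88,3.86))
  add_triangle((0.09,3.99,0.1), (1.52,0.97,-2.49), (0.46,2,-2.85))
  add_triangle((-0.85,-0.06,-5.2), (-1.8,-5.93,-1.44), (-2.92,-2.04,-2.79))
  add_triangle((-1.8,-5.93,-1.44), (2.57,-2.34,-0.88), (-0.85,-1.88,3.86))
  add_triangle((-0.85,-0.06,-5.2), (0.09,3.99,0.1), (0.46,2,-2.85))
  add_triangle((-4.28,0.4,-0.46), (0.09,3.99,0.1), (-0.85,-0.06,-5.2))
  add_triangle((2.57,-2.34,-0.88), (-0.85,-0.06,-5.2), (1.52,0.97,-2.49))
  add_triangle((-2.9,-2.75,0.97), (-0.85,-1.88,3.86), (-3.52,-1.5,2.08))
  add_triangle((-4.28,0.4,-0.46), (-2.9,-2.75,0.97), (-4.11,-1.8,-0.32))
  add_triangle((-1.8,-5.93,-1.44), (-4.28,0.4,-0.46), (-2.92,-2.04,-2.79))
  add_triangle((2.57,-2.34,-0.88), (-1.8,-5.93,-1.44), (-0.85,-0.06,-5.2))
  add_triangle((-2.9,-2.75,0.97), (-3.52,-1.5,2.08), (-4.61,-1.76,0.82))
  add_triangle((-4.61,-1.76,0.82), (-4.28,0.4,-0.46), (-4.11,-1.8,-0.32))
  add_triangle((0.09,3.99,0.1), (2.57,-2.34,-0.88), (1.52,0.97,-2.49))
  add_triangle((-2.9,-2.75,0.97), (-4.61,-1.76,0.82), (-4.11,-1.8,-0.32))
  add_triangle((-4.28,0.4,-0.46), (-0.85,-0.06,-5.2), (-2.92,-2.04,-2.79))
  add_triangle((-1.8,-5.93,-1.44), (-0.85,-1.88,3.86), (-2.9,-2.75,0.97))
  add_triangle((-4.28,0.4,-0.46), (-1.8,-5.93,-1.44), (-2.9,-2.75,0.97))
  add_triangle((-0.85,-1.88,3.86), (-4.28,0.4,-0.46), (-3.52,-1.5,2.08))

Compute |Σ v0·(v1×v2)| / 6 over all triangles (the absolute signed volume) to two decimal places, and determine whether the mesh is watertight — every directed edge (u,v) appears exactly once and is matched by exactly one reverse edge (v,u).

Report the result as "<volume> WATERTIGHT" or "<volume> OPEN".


Per-triangle v0·(v1×v2)/6:
  t1: +2.5937
  t2: +2.1256
  t3: +11.3963
  t4: +6.3735
  t5: +2.1956
  t6: +9.9050
  t7: +13.9082
  t8: +3.0710
  t9: +14.5619
  t10: +6.2401
  t11: +3.6449
  t12: -1.7345
  t13: +8.7149
  t14: +17.0676
  t15: +1.7807
  t16: +1.8593
  t17: +3.5671
  t18: +1.4073
  t19: +8.1823
  t20: +8.3586
  t21: +8.2617
  t22: +1.7191
Σ = +135.1995 → |volume| = 135.20

Directed edges: 66 total, each appears once with its reverse present → watertight.

135.20 WATERTIGHT


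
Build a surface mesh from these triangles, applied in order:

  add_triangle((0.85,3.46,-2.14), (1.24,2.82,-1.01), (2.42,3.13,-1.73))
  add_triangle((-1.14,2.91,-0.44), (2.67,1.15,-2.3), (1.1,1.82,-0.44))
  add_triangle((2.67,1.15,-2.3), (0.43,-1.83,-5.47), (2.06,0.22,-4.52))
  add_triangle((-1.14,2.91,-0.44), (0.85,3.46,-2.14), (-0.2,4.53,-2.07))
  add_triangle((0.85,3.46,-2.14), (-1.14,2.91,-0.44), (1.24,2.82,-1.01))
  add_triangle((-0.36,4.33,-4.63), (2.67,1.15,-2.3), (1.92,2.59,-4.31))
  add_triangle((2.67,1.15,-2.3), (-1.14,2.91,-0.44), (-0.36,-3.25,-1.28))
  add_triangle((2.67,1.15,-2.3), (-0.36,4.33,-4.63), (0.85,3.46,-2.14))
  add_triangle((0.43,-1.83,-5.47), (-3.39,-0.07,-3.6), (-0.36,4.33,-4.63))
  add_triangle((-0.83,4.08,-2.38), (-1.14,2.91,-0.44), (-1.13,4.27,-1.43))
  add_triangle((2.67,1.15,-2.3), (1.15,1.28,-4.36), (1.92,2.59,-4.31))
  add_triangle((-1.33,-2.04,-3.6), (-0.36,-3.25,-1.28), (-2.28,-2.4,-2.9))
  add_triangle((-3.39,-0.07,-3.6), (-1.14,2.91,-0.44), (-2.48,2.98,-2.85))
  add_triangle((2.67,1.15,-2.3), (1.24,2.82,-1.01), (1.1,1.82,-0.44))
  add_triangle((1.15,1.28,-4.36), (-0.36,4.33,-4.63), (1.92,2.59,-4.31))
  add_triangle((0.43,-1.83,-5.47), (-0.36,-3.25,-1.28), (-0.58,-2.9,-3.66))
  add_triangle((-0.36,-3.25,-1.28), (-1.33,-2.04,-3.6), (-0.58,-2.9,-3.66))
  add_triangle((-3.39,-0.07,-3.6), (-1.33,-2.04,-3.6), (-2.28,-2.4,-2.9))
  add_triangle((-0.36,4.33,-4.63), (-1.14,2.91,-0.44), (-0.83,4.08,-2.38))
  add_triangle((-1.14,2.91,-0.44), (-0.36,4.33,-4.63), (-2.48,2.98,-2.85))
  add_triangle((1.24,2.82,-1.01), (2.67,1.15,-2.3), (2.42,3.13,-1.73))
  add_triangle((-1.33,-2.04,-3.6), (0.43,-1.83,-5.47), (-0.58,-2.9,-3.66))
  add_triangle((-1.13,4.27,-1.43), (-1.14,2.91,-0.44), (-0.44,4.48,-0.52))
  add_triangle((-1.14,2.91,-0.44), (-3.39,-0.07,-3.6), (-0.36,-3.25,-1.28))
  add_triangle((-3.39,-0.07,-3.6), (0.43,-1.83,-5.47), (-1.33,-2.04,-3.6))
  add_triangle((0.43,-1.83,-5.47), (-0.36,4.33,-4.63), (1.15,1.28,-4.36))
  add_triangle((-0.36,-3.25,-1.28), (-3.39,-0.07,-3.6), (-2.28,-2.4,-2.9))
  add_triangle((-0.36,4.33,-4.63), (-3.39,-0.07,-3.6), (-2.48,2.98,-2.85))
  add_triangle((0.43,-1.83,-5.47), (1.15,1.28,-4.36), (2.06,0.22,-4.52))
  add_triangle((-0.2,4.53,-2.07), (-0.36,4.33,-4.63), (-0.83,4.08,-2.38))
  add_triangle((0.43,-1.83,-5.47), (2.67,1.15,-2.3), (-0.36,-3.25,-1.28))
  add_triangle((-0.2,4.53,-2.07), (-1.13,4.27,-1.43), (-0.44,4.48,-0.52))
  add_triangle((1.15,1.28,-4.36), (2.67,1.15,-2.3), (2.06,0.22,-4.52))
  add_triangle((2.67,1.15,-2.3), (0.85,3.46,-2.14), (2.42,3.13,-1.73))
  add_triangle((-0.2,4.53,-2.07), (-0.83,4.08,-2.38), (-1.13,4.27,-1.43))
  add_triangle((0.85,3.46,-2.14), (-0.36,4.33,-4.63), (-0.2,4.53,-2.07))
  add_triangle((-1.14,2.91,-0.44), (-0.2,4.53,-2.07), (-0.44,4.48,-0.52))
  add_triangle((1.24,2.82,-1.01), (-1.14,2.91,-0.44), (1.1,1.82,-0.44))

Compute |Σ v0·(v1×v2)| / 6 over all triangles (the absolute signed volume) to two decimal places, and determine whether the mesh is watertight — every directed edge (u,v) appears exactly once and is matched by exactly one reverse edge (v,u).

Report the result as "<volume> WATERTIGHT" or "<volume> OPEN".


75.56 WATERTIGHT

Per-triangle v0·(v1×v2)/6:
  t1: +0.6340
  t2: -1.6201
  t3: +0.9478
  t4: +0.2467
  t5: +1.2144
  t6: +1.4253
  t7: -4.3650
  t8: +3.9917
  t9: +18.9373
  t10: +0.1718
  t11: +1.7160
  t12: +1.8821
  t13: +1.6784
  t14: +0.4815
  t15: +3.2128
  t16: +1.5286
  t17: +1.1137
  t18: +2.3638
  t19: +0.3387
  t20: +4.0857
  t21: -0.3067
  t22: +1.8029
  t23: +0.5417
  t24: -0.0761
  t25: +4.4662
  t26: +6.1342
  t27: -0.3163
  t28: +6.7445
  t29: +2.9813
  t30: +1.2352
  t31: +5.5974
  t32: +0.9902
  t33: +1.9591
  t34: +1.7961
  t35: +0.6222
  t36: +2.0786
  t37: -1.0036
  t38: +0.3257
Σ = +75.5583 → |volume| = 75.56

Directed edges: 114 total, each appears once with its reverse present → watertight.


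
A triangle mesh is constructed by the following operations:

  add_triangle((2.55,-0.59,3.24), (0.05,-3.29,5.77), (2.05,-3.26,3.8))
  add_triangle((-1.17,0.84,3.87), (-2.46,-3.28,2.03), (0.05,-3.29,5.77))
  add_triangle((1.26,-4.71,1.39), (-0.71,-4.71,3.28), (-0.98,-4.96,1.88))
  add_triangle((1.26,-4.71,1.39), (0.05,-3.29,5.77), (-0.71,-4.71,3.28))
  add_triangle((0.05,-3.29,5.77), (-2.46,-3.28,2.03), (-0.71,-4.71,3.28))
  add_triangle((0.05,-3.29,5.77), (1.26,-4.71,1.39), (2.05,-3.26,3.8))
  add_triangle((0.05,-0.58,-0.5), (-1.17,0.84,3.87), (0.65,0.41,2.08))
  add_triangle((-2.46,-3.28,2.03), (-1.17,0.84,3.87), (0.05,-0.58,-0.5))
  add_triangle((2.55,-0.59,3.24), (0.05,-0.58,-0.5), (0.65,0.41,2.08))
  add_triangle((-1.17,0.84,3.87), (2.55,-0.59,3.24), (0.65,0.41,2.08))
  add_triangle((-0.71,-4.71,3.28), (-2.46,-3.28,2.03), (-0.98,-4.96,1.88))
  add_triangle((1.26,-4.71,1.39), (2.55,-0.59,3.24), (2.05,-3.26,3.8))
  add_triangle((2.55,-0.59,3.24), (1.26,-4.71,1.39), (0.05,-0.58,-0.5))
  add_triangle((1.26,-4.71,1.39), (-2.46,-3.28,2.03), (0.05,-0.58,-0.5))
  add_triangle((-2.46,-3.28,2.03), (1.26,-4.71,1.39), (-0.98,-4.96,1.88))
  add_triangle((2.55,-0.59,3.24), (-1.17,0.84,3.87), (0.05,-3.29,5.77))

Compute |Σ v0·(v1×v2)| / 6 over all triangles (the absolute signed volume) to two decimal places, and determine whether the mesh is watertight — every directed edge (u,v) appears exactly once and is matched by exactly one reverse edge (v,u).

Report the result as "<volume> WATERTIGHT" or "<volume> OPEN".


51.16 WATERTIGHT

Per-triangle v0·(v1×v2)/6:
  t1: +5.0905
  t2: +9.7156
  t3: +2.7789
  t4: +6.1899
  t5: +5.2589
  t6: +6.2868
  t7: -0.3916
  t8: -0.3187
  t9: -0.1688
  t10: +0.9723
  t11: +2.3824
  t12: +2.4943
  t13: +1.0073
  t14: +1.8461
  t15: -0.8327
  t16: +8.8442
Σ = +51.1554 → |volume| = 51.16

Directed edges: 48 total, each appears once with its reverse present → watertight.


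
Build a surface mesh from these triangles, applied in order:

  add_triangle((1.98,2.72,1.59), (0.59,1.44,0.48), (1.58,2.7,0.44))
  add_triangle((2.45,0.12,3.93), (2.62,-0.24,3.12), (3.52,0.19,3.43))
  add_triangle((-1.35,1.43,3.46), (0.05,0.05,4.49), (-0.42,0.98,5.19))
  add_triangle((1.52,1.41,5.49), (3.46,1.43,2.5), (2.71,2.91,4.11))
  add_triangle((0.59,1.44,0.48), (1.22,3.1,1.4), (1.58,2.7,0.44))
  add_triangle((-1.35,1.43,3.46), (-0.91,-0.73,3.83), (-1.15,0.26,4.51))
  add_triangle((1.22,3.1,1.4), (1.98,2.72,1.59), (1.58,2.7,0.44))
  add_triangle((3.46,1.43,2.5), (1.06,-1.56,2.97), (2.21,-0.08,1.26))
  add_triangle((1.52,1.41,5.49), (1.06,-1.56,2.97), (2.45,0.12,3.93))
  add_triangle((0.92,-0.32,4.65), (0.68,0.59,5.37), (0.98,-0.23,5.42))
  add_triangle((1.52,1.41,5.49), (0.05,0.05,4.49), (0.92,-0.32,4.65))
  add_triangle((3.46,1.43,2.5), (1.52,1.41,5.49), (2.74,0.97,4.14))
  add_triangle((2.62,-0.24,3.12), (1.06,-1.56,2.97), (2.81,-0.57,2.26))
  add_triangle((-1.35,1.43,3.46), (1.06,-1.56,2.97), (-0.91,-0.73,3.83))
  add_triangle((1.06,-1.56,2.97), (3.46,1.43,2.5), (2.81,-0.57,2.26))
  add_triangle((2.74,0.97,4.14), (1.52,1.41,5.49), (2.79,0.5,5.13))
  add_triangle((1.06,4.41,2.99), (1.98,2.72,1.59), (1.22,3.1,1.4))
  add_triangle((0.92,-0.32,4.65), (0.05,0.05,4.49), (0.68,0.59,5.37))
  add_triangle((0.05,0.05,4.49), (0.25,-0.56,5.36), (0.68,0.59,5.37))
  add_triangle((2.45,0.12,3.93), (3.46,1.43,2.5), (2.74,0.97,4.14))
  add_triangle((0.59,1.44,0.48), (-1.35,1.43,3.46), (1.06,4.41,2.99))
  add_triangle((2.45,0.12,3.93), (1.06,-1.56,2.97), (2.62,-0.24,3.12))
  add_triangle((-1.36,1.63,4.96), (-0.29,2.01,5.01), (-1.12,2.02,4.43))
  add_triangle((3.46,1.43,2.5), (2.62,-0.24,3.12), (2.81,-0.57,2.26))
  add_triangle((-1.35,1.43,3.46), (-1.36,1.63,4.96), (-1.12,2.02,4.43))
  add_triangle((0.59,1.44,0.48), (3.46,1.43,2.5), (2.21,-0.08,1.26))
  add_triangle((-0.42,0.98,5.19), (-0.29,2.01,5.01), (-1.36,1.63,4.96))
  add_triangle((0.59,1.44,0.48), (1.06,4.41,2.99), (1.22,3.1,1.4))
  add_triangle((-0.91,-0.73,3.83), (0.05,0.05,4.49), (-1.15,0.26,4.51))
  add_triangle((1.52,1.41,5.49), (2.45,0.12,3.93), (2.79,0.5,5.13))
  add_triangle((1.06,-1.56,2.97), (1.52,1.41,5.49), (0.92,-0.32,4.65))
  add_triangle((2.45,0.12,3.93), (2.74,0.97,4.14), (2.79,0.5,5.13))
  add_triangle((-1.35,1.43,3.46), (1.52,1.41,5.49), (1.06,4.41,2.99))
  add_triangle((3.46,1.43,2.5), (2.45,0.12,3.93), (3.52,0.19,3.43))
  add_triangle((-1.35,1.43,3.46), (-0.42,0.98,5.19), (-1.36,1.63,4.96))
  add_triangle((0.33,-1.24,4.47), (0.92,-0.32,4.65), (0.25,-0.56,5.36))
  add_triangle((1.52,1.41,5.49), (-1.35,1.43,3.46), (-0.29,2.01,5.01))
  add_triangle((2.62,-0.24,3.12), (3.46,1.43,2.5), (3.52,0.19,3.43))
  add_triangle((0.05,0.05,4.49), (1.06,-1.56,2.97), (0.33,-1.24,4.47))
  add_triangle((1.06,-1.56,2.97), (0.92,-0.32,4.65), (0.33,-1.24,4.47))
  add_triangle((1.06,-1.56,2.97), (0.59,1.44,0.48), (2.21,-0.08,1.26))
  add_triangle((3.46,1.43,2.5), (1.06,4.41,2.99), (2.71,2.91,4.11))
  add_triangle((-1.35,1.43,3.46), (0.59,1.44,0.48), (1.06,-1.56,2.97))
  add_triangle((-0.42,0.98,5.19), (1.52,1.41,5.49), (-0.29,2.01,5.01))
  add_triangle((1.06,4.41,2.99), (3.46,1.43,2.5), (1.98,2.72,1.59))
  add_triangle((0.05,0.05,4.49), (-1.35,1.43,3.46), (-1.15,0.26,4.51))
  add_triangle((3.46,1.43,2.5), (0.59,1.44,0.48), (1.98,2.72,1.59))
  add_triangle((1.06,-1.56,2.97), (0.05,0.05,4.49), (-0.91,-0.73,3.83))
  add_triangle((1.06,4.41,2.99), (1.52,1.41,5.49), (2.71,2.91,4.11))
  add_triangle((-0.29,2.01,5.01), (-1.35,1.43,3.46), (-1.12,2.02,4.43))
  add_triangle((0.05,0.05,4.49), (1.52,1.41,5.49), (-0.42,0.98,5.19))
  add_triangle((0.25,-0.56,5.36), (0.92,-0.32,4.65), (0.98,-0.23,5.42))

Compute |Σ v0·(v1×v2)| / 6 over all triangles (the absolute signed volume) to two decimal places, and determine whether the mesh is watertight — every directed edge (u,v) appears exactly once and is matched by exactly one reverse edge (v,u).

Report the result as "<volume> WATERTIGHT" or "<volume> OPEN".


37.84 OPEN

Per-triangle v0·(v1×v2)/6:
  t1: -0.1733
  t2: +0.3411
  t3: +0.4607
  t4: +3.5631
  t5: +0.0362
  t6: +0.2727
  t7: +0.4629
  t8: +1.6507
  t9: +2.7011
  t10: +0.0263
  t11: +1.2823
  t12: +1.3853
  t13: +0.9270
  t14: -2.0201
  t15: -1.9360
  t16: +1.0753
  t17: +0.5954
  t18: -0.5170
  t19: +0.3631
  t20: +0.9096
  t21: +0.1715
  t22: +0.9036
  t23: +0.4770
  t24: +1.0498
  t25: +0.2101
  t26: +0.2016
  t27: +0.9515
  t28: +0.0474
  t29: +0.8435
  t30: +0.0958
  t31: +1.1103
  t32: +0.2613
  t33: +7.8063
  t34: +1.1189
  t35: -0.0022
  t36: +0.5035
  t37: -0.6967
  t38: -0.2185
  t39: -0.6571
  t40: +0.9238
  t41: -1.3538
  t42: +2.6331
  t43: -2.8381
  t44: +1.7705
  t45: +2.0740
  t46: +1.0318
  t47: +0.0510
  t48: +1.7295
  t49: +4.8450
  t50: -0.2028
  t51: +1.4891
  t52: +0.1035
Σ = +37.8404 → |volume| = 37.84

Directed edges: 156 total; 6 unmatched, e.g. (0.68,0.59,5.37)→(0.98,-0.23,5.42) → open.
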